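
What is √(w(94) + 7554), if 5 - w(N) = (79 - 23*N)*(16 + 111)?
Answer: 10*√2721 ≈ 521.63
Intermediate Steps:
w(N) = -10028 + 2921*N (w(N) = 5 - (79 - 23*N)*(16 + 111) = 5 - (79 - 23*N)*127 = 5 - (10033 - 2921*N) = 5 + (-10033 + 2921*N) = -10028 + 2921*N)
√(w(94) + 7554) = √((-10028 + 2921*94) + 7554) = √((-10028 + 274574) + 7554) = √(264546 + 7554) = √272100 = 10*√2721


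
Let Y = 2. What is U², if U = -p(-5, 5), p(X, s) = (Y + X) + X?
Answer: 64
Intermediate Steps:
p(X, s) = 2 + 2*X (p(X, s) = (2 + X) + X = 2 + 2*X)
U = 8 (U = -(2 + 2*(-5)) = -(2 - 10) = -1*(-8) = 8)
U² = 8² = 64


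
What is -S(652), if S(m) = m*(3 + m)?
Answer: -427060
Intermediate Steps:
-S(652) = -652*(3 + 652) = -652*655 = -1*427060 = -427060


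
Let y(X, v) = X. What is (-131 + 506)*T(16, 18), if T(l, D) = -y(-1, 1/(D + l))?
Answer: 375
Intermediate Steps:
T(l, D) = 1 (T(l, D) = -1*(-1) = 1)
(-131 + 506)*T(16, 18) = (-131 + 506)*1 = 375*1 = 375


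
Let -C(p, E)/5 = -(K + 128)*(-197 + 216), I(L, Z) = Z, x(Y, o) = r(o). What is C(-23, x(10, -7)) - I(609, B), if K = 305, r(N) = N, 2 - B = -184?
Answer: 40949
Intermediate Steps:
B = 186 (B = 2 - 1*(-184) = 2 + 184 = 186)
x(Y, o) = o
C(p, E) = 41135 (C(p, E) = -(-5)*(305 + 128)*(-197 + 216) = -(-5)*433*19 = -(-5)*8227 = -5*(-8227) = 41135)
C(-23, x(10, -7)) - I(609, B) = 41135 - 1*186 = 41135 - 186 = 40949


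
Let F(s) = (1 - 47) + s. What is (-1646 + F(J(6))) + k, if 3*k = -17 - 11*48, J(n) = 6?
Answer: -5603/3 ≈ -1867.7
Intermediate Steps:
F(s) = -46 + s
k = -545/3 (k = (-17 - 11*48)/3 = (-17 - 528)/3 = (⅓)*(-545) = -545/3 ≈ -181.67)
(-1646 + F(J(6))) + k = (-1646 + (-46 + 6)) - 545/3 = (-1646 - 40) - 545/3 = -1686 - 545/3 = -5603/3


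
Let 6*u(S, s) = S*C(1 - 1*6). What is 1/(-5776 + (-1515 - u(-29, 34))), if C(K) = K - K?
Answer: -1/7291 ≈ -0.00013716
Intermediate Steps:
C(K) = 0
u(S, s) = 0 (u(S, s) = (S*0)/6 = (1/6)*0 = 0)
1/(-5776 + (-1515 - u(-29, 34))) = 1/(-5776 + (-1515 - 1*0)) = 1/(-5776 + (-1515 + 0)) = 1/(-5776 - 1515) = 1/(-7291) = -1/7291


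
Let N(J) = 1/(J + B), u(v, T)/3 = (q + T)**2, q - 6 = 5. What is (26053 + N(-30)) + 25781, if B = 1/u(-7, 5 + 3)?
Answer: 1684033743/32489 ≈ 51834.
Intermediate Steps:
q = 11 (q = 6 + 5 = 11)
u(v, T) = 3*(11 + T)**2
B = 1/1083 (B = 1/(3*(11 + (5 + 3))**2) = 1/(3*(11 + 8)**2) = 1/(3*19**2) = 1/(3*361) = 1/1083 ≈ 0.00092336)
N(J) = 1/(1/1083 + J) (N(J) = 1/(J + 1/1083) = 1/(1/1083 + J))
(26053 + N(-30)) + 25781 = (26053 + 1083/(1 + 1083*(-30))) + 25781 = (26053 + 1083/(1 - 32490)) + 25781 = (26053 + 1083/(-32489)) + 25781 = (26053 + 1083*(-1/32489)) + 25781 = (26053 - 1083/32489) + 25781 = 846434834/32489 + 25781 = 1684033743/32489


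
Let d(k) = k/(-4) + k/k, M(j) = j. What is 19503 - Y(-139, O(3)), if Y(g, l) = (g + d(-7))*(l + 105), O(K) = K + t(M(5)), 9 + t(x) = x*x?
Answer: 36398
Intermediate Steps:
d(k) = 1 - k/4 (d(k) = k*(-1/4) + 1 = -k/4 + 1 = 1 - k/4)
t(x) = -9 + x**2 (t(x) = -9 + x*x = -9 + x**2)
O(K) = 16 + K (O(K) = K + (-9 + 5**2) = K + (-9 + 25) = K + 16 = 16 + K)
Y(g, l) = (105 + l)*(11/4 + g) (Y(g, l) = (g + (1 - 1/4*(-7)))*(l + 105) = (g + (1 + 7/4))*(105 + l) = (g + 11/4)*(105 + l) = (11/4 + g)*(105 + l) = (105 + l)*(11/4 + g))
19503 - Y(-139, O(3)) = 19503 - (1155/4 + 105*(-139) + 11*(16 + 3)/4 - 139*(16 + 3)) = 19503 - (1155/4 - 14595 + (11/4)*19 - 139*19) = 19503 - (1155/4 - 14595 + 209/4 - 2641) = 19503 - 1*(-16895) = 19503 + 16895 = 36398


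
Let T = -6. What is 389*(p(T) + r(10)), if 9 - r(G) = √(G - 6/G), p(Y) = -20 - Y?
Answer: -1945 - 389*√235/5 ≈ -3137.7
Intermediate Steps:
r(G) = 9 - √(G - 6/G)
389*(p(T) + r(10)) = 389*((-20 - 1*(-6)) + (9 - √(10 - 6/10))) = 389*((-20 + 6) + (9 - √(10 - 6*⅒))) = 389*(-14 + (9 - √(10 - ⅗))) = 389*(-14 + (9 - √(47/5))) = 389*(-14 + (9 - √235/5)) = 389*(-5 - √235/5) = -1945 - 389*√235/5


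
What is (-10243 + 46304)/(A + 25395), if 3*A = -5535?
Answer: 36061/23550 ≈ 1.5313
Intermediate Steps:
A = -1845 (A = (1/3)*(-5535) = -1845)
(-10243 + 46304)/(A + 25395) = (-10243 + 46304)/(-1845 + 25395) = 36061/23550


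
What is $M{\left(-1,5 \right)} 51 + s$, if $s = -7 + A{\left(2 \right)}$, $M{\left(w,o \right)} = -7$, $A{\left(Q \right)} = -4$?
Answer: $-368$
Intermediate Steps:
$s = -11$ ($s = -7 - 4 = -11$)
$M{\left(-1,5 \right)} 51 + s = \left(-7\right) 51 - 11 = -357 - 11 = -368$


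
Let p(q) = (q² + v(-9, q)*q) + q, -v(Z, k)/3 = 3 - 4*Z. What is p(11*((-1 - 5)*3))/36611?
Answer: 62172/36611 ≈ 1.6982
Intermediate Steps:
v(Z, k) = -9 + 12*Z (v(Z, k) = -3*(3 - 4*Z) = -9 + 12*Z)
p(q) = q² - 116*q (p(q) = (q² + (-9 + 12*(-9))*q) + q = (q² + (-9 - 108)*q) + q = (q² - 117*q) + q = q² - 116*q)
p(11*((-1 - 5)*3))/36611 = ((11*((-1 - 5)*3))*(-116 + 11*((-1 - 5)*3)))/36611 = ((11*(-6*3))*(-116 + 11*(-6*3)))*(1/36611) = ((11*(-18))*(-116 + 11*(-18)))*(1/36611) = -198*(-116 - 198)*(1/36611) = -198*(-314)*(1/36611) = 62172*(1/36611) = 62172/36611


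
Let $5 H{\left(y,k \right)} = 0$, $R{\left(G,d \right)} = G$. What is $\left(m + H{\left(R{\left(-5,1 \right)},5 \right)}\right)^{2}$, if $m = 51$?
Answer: $2601$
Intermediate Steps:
$H{\left(y,k \right)} = 0$ ($H{\left(y,k \right)} = \frac{1}{5} \cdot 0 = 0$)
$\left(m + H{\left(R{\left(-5,1 \right)},5 \right)}\right)^{2} = \left(51 + 0\right)^{2} = 51^{2} = 2601$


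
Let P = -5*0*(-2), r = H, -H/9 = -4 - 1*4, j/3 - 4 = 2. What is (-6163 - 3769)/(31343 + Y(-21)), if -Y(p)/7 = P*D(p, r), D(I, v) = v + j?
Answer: -764/2411 ≈ -0.31688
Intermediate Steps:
j = 18 (j = 12 + 3*2 = 12 + 6 = 18)
H = 72 (H = -9*(-4 - 1*4) = -9*(-4 - 4) = -9*(-8) = 72)
r = 72
P = 0 (P = 0*(-2) = 0)
D(I, v) = 18 + v (D(I, v) = v + 18 = 18 + v)
Y(p) = 0 (Y(p) = -0*(18 + 72) = -0*90 = -7*0 = 0)
(-6163 - 3769)/(31343 + Y(-21)) = (-6163 - 3769)/(31343 + 0) = -9932/31343 = -9932*1/31343 = -764/2411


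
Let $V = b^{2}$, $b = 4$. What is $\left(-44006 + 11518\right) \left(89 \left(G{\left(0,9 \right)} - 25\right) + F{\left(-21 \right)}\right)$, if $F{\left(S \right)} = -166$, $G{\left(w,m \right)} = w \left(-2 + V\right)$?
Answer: $77678808$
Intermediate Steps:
$V = 16$ ($V = 4^{2} = 16$)
$G{\left(w,m \right)} = 14 w$ ($G{\left(w,m \right)} = w \left(-2 + 16\right) = w 14 = 14 w$)
$\left(-44006 + 11518\right) \left(89 \left(G{\left(0,9 \right)} - 25\right) + F{\left(-21 \right)}\right) = \left(-44006 + 11518\right) \left(89 \left(14 \cdot 0 - 25\right) - 166\right) = - 32488 \left(89 \left(0 - 25\right) - 166\right) = - 32488 \left(89 \left(-25\right) - 166\right) = - 32488 \left(-2225 - 166\right) = \left(-32488\right) \left(-2391\right) = 77678808$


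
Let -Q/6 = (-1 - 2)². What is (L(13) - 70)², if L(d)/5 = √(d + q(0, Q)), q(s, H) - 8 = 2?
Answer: 5475 - 700*√23 ≈ 2117.9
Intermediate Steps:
Q = -54 (Q = -6*(-1 - 2)² = -6*(-3)² = -6*9 = -54)
q(s, H) = 10 (q(s, H) = 8 + 2 = 10)
L(d) = 5*√(10 + d) (L(d) = 5*√(d + 10) = 5*√(10 + d))
(L(13) - 70)² = (5*√(10 + 13) - 70)² = (5*√23 - 70)² = (-70 + 5*√23)²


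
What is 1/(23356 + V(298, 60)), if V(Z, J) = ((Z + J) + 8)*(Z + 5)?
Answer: 1/134254 ≈ 7.4486e-6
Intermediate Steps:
V(Z, J) = (5 + Z)*(8 + J + Z) (V(Z, J) = ((J + Z) + 8)*(5 + Z) = (8 + J + Z)*(5 + Z) = (5 + Z)*(8 + J + Z))
1/(23356 + V(298, 60)) = 1/(23356 + (40 + 298² + 5*60 + 13*298 + 60*298)) = 1/(23356 + (40 + 88804 + 300 + 3874 + 17880)) = 1/(23356 + 110898) = 1/134254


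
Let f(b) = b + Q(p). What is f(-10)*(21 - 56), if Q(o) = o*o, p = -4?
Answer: -210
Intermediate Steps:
Q(o) = o**2
f(b) = 16 + b (f(b) = b + (-4)**2 = b + 16 = 16 + b)
f(-10)*(21 - 56) = (16 - 10)*(21 - 56) = 6*(-35) = -210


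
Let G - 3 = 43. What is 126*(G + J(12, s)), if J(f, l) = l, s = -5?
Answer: 5166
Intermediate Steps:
G = 46 (G = 3 + 43 = 46)
126*(G + J(12, s)) = 126*(46 - 5) = 126*41 = 5166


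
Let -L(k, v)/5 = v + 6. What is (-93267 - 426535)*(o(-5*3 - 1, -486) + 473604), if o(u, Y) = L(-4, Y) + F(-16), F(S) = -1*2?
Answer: -247426791604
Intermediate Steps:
F(S) = -2
L(k, v) = -30 - 5*v (L(k, v) = -5*(v + 6) = -5*(6 + v) = -30 - 5*v)
o(u, Y) = -32 - 5*Y (o(u, Y) = (-30 - 5*Y) - 2 = -32 - 5*Y)
(-93267 - 426535)*(o(-5*3 - 1, -486) + 473604) = (-93267 - 426535)*((-32 - 5*(-486)) + 473604) = -519802*((-32 + 2430) + 473604) = -519802*(2398 + 473604) = -519802*476002 = -247426791604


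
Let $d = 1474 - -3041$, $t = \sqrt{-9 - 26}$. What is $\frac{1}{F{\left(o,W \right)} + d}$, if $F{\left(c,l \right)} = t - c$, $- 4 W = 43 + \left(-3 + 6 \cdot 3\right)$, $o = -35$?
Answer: $\frac{130}{591501} - \frac{i \sqrt{35}}{20702535} \approx 0.00021978 - 2.8577 \cdot 10^{-7} i$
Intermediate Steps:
$t = i \sqrt{35}$ ($t = \sqrt{-35} = i \sqrt{35} \approx 5.9161 i$)
$W = - \frac{29}{2}$ ($W = - \frac{43 + \left(-3 + 6 \cdot 3\right)}{4} = - \frac{43 + \left(-3 + 18\right)}{4} = - \frac{43 + 15}{4} = \left(- \frac{1}{4}\right) 58 = - \frac{29}{2} \approx -14.5$)
$F{\left(c,l \right)} = - c + i \sqrt{35}$ ($F{\left(c,l \right)} = i \sqrt{35} - c = - c + i \sqrt{35}$)
$d = 4515$ ($d = 1474 + 3041 = 4515$)
$\frac{1}{F{\left(o,W \right)} + d} = \frac{1}{\left(\left(-1\right) \left(-35\right) + i \sqrt{35}\right) + 4515} = \frac{1}{\left(35 + i \sqrt{35}\right) + 4515} = \frac{1}{4550 + i \sqrt{35}}$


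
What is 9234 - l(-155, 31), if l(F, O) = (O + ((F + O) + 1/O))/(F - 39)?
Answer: 27765197/3007 ≈ 9233.5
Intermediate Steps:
l(F, O) = (F + 1/O + 2*O)/(-39 + F) (l(F, O) = (O + (F + O + 1/O))/(-39 + F) = (F + 1/O + 2*O)/(-39 + F))
9234 - l(-155, 31) = 9234 - (1 + 2*31**2 - 155*31)/(31*(-39 - 155)) = 9234 - (1 + 2*961 - 4805)/(31*(-194)) = 9234 - (-1)*(1 + 1922 - 4805)/(31*194) = 9234 - (-1)*(-2882)/(31*194) = 9234 - 1*1441/3007 = 9234 - 1441/3007 = 27765197/3007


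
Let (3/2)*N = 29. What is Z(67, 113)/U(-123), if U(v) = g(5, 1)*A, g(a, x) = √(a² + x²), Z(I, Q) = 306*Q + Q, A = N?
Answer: 104073*√26/1508 ≈ 351.90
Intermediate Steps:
N = 58/3 (N = (⅔)*29 = 58/3 ≈ 19.333)
A = 58/3 ≈ 19.333
Z(I, Q) = 307*Q
U(v) = 58*√26/3 (U(v) = √(5² + 1²)*(58/3) = √(25 + 1)*(58/3) = √26*(58/3) = 58*√26/3)
Z(67, 113)/U(-123) = (307*113)/((58*√26/3)) = 34691*(3*√26/1508) = 104073*√26/1508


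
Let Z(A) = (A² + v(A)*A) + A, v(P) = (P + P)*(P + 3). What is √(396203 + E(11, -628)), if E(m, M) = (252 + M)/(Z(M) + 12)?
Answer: 2*√375528006880951445959/61573279 ≈ 629.45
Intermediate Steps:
v(P) = 2*P*(3 + P) (v(P) = (2*P)*(3 + P) = 2*P*(3 + P))
Z(A) = A + A² + 2*A²*(3 + A) (Z(A) = (A² + (2*A*(3 + A))*A) + A = (A² + 2*A²*(3 + A)) + A = A + A² + 2*A²*(3 + A))
E(m, M) = (252 + M)/(12 + M*(1 + M + 2*M*(3 + M))) (E(m, M) = (252 + M)/(M*(1 + M + 2*M*(3 + M)) + 12) = (252 + M)/(12 + M*(1 + M + 2*M*(3 + M))))
√(396203 + E(11, -628)) = √(396203 + (252 - 628)/(12 - 628*(1 - 628 + 2*(-628)*(3 - 628)))) = √(396203 - 376/(12 - 628*(1 - 628 + 2*(-628)*(-625)))) = √(396203 - 376/(12 - 628*(1 - 628 + 785000))) = √(396203 - 376/(12 - 628*784373)) = √(396203 - 376/(12 - 492586244)) = √(396203 - 376/(-492586232)) = √(396203 - 1/492586232*(-376)) = √(396203 + 47/61573279) = √(24395517859684/61573279) = 2*√375528006880951445959/61573279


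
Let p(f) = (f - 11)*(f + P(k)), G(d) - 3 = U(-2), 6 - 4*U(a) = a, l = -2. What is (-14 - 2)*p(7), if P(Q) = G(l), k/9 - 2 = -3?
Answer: 768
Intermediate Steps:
U(a) = 3/2 - a/4
k = -9 (k = 18 + 9*(-3) = 18 - 27 = -9)
G(d) = 5 (G(d) = 3 + (3/2 - ¼*(-2)) = 3 + (3/2 + ½) = 3 + 2 = 5)
P(Q) = 5
p(f) = (-11 + f)*(5 + f) (p(f) = (f - 11)*(f + 5) = (-11 + f)*(5 + f))
(-14 - 2)*p(7) = (-14 - 2)*(-55 + 7² - 6*7) = -16*(-55 + 49 - 42) = -16*(-48) = 768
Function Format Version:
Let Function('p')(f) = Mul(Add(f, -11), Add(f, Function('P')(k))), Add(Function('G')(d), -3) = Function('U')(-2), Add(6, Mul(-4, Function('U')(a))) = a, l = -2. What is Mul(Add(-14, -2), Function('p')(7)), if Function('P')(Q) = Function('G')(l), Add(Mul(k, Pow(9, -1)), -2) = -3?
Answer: 768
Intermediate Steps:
Function('U')(a) = Add(Rational(3, 2), Mul(Rational(-1, 4), a))
k = -9 (k = Add(18, Mul(9, -3)) = Add(18, -27) = -9)
Function('G')(d) = 5 (Function('G')(d) = Add(3, Add(Rational(3, 2), Mul(Rational(-1, 4), -2))) = Add(3, Add(Rational(3, 2), Rational(1, 2))) = Add(3, 2) = 5)
Function('P')(Q) = 5
Function('p')(f) = Mul(Add(-11, f), Add(5, f)) (Function('p')(f) = Mul(Add(f, -11), Add(f, 5)) = Mul(Add(-11, f), Add(5, f)))
Mul(Add(-14, -2), Function('p')(7)) = Mul(Add(-14, -2), Add(-55, Pow(7, 2), Mul(-6, 7))) = Mul(-16, Add(-55, 49, -42)) = Mul(-16, -48) = 768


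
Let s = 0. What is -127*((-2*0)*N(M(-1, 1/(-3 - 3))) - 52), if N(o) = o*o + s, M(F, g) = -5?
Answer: 6604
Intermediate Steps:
N(o) = o**2 (N(o) = o*o + 0 = o**2 + 0 = o**2)
-127*((-2*0)*N(M(-1, 1/(-3 - 3))) - 52) = -127*(-2*0*(-5)**2 - 52) = -127*(0*25 - 52) = -127*(0 - 52) = -127*(-52) = 6604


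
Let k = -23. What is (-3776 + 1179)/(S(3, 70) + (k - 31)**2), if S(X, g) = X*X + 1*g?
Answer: -2597/2995 ≈ -0.86711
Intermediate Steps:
S(X, g) = g + X**2 (S(X, g) = X**2 + g = g + X**2)
(-3776 + 1179)/(S(3, 70) + (k - 31)**2) = (-3776 + 1179)/((70 + 3**2) + (-23 - 31)**2) = -2597/((70 + 9) + (-54)**2) = -2597/(79 + 2916) = -2597/2995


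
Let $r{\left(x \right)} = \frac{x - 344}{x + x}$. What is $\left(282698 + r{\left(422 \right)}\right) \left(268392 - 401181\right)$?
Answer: $- \frac{15841541131455}{422} \approx -3.7539 \cdot 10^{10}$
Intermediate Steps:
$r{\left(x \right)} = \frac{-344 + x}{2 x}$
$\left(282698 + r{\left(422 \right)}\right) \left(268392 - 401181\right) = \left(282698 + \frac{-344 + 422}{2 \cdot 422}\right) \left(268392 - 401181\right) = \left(282698 + \frac{1}{2} \cdot \frac{1}{422} \cdot 78\right) \left(-132789\right) = \left(282698 + \frac{39}{422}\right) \left(-132789\right) = \frac{119298595}{422} \left(-132789\right) = - \frac{15841541131455}{422}$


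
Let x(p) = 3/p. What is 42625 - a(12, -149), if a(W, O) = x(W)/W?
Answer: 2045999/48 ≈ 42625.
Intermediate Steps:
a(W, O) = 3/W² (a(W, O) = (3/W)/W = 3/W²)
42625 - a(12, -149) = 42625 - 3/12² = 42625 - 3/144 = 42625 - 1*1/48 = 42625 - 1/48 = 2045999/48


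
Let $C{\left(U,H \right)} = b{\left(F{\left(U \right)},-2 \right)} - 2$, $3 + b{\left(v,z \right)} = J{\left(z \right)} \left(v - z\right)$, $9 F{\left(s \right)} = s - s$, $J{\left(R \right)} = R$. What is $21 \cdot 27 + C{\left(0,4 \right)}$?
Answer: $558$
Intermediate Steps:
$F{\left(s \right)} = 0$ ($F{\left(s \right)} = \frac{s - s}{9} = \frac{1}{9} \cdot 0 = 0$)
$b{\left(v,z \right)} = -3 + z \left(v - z\right)$
$C{\left(U,H \right)} = -9$ ($C{\left(U,H \right)} = \left(-3 - \left(-2\right)^{2} + 0 \left(-2\right)\right) - 2 = \left(-3 - 4 + 0\right) - 2 = -7 - 2 = -9$)
$21 \cdot 27 + C{\left(0,4 \right)} = 21 \cdot 27 - 9 = 567 - 9 = 558$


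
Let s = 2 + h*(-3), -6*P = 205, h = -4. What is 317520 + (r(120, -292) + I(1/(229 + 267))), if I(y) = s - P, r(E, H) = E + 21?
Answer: 1906255/6 ≈ 3.1771e+5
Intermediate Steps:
P = -205/6 (P = -⅙*205 = -205/6 ≈ -34.167)
r(E, H) = 21 + E
s = 14 (s = 2 - 4*(-3) = 2 + 12 = 14)
I(y) = 289/6 (I(y) = 14 - 1*(-205/6) = 14 + 205/6 = 289/6)
317520 + (r(120, -292) + I(1/(229 + 267))) = 317520 + ((21 + 120) + 289/6) = 317520 + (141 + 289/6) = 317520 + 1135/6 = 1906255/6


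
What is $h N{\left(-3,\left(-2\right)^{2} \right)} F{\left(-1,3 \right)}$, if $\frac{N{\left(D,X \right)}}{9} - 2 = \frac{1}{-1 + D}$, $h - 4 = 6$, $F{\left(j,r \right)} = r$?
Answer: $\frac{945}{2} \approx 472.5$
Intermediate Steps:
$h = 10$ ($h = 4 + 6 = 10$)
$N{\left(D,X \right)} = 18 + \frac{9}{-1 + D}$
$h N{\left(-3,\left(-2\right)^{2} \right)} F{\left(-1,3 \right)} = 10 \frac{9 \left(-1 + 2 \left(-3\right)\right)}{-1 - 3} \cdot 3 = 10 \frac{9 \left(-1 - 6\right)}{-4} \cdot 3 = 10 \cdot 9 \left(- \frac{1}{4}\right) \left(-7\right) 3 = 10 \cdot \frac{63}{4} \cdot 3 = \frac{315}{2} \cdot 3 = \frac{945}{2}$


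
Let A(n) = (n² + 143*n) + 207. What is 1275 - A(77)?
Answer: -15872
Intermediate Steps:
A(n) = 207 + n² + 143*n
1275 - A(77) = 1275 - (207 + 77² + 143*77) = 1275 - (207 + 5929 + 11011) = 1275 - 1*17147 = 1275 - 17147 = -15872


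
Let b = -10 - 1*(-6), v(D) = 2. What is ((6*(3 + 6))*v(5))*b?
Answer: -432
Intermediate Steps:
b = -4 (b = -10 + 6 = -4)
((6*(3 + 6))*v(5))*b = ((6*(3 + 6))*2)*(-4) = ((6*9)*2)*(-4) = (54*2)*(-4) = 108*(-4) = -432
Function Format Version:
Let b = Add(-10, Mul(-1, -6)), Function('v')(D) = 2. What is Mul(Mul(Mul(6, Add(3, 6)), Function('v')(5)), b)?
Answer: -432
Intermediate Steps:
b = -4 (b = Add(-10, 6) = -4)
Mul(Mul(Mul(6, Add(3, 6)), Function('v')(5)), b) = Mul(Mul(Mul(6, Add(3, 6)), 2), -4) = Mul(Mul(Mul(6, 9), 2), -4) = Mul(Mul(54, 2), -4) = Mul(108, -4) = -432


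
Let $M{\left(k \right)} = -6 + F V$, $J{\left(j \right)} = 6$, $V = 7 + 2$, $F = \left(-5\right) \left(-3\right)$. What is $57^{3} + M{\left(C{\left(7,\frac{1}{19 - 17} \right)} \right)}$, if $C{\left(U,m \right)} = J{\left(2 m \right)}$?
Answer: $185322$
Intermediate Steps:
$F = 15$
$V = 9$
$C{\left(U,m \right)} = 6$
$M{\left(k \right)} = 129$ ($M{\left(k \right)} = -6 + 15 \cdot 9 = -6 + 135 = 129$)
$57^{3} + M{\left(C{\left(7,\frac{1}{19 - 17} \right)} \right)} = 57^{3} + 129 = 185193 + 129 = 185322$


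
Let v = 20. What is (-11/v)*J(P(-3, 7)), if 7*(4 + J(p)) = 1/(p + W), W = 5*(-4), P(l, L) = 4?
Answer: 4939/2240 ≈ 2.2049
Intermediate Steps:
W = -20
J(p) = -4 + 1/(7*(-20 + p)) (J(p) = -4 + 1/(7*(p - 20)) = -4 + 1/(7*(-20 + p)))
(-11/v)*J(P(-3, 7)) = (-11/20)*((561 - 28*4)/(7*(-20 + 4))) = (-11*1/20)*((⅐)*(561 - 112)/(-16)) = -11*(-1)*449/(140*16) = -11/20*(-449/112) = 4939/2240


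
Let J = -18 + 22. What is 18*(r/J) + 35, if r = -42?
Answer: -154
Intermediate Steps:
J = 4
18*(r/J) + 35 = 18*(-42/4) + 35 = 18*(-42*¼) + 35 = 18*(-21/2) + 35 = -189 + 35 = -154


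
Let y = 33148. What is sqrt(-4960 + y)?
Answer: 18*sqrt(87) ≈ 167.89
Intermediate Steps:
sqrt(-4960 + y) = sqrt(-4960 + 33148) = sqrt(28188) = 18*sqrt(87)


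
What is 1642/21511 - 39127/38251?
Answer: -778852755/822817261 ≈ -0.94657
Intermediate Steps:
1642/21511 - 39127/38251 = -778852755/822817261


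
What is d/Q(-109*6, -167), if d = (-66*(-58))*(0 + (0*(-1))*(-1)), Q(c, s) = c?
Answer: 0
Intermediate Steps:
d = 0 (d = 3828*(0 + 0*(-1)) = 3828*(0 + 0) = 3828*0 = 0)
d/Q(-109*6, -167) = 0/((-109*6)) = 0/(-654) = 0*(-1/654) = 0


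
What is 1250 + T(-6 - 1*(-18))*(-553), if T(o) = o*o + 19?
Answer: -88889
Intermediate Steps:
T(o) = 19 + o² (T(o) = o² + 19 = 19 + o²)
1250 + T(-6 - 1*(-18))*(-553) = 1250 + (19 + (-6 - 1*(-18))²)*(-553) = 1250 + (19 + (-6 + 18)²)*(-553) = 1250 + (19 + 12²)*(-553) = 1250 + (19 + 144)*(-553) = 1250 + 163*(-553) = 1250 - 90139 = -88889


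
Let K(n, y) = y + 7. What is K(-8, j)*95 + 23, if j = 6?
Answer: 1258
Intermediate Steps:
K(n, y) = 7 + y
K(-8, j)*95 + 23 = (7 + 6)*95 + 23 = 13*95 + 23 = 1235 + 23 = 1258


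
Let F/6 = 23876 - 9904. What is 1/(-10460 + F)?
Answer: 1/73372 ≈ 1.3629e-5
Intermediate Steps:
F = 83832 (F = 6*(23876 - 9904) = 6*13972 = 83832)
1/(-10460 + F) = 1/(-10460 + 83832) = 1/73372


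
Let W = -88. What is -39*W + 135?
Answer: 3567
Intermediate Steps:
-39*W + 135 = -39*(-88) + 135 = 3432 + 135 = 3567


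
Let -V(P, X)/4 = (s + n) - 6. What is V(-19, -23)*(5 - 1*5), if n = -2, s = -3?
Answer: 0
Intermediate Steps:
V(P, X) = 44 (V(P, X) = -4*((-3 - 2) - 6) = -4*(-5 - 6) = -4*(-11) = 44)
V(-19, -23)*(5 - 1*5) = 44*(5 - 1*5) = 44*(5 - 5) = 44*0 = 0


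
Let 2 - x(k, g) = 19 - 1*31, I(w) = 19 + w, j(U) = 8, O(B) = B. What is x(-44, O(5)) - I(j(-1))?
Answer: -13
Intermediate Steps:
x(k, g) = 14 (x(k, g) = 2 - (19 - 1*31) = 2 - (19 - 31) = 2 - 1*(-12) = 2 + 12 = 14)
x(-44, O(5)) - I(j(-1)) = 14 - (19 + 8) = 14 - 1*27 = 14 - 27 = -13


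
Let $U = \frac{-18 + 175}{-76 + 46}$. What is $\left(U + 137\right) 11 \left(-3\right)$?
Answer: $- \frac{43483}{10} \approx -4348.3$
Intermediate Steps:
$U = - \frac{157}{30}$ ($U = \frac{157}{-30} = 157 \left(- \frac{1}{30}\right) = - \frac{157}{30} \approx -5.2333$)
$\left(U + 137\right) 11 \left(-3\right) = \left(- \frac{157}{30} + 137\right) 11 \left(-3\right) = \frac{3953}{30} \left(-33\right) = - \frac{43483}{10}$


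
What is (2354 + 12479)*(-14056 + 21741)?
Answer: 113991605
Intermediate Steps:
(2354 + 12479)*(-14056 + 21741) = 14833*7685 = 113991605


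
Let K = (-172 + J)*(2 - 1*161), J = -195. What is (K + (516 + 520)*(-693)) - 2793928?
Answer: -3453523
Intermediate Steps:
K = 58353 (K = (-172 - 195)*(2 - 1*161) = -367*(2 - 161) = -367*(-159) = 58353)
(K + (516 + 520)*(-693)) - 2793928 = (58353 + (516 + 520)*(-693)) - 2793928 = (58353 + 1036*(-693)) - 2793928 = (58353 - 717948) - 2793928 = -659595 - 2793928 = -3453523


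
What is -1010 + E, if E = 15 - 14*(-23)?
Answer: -673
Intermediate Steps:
E = 337 (E = 15 + 322 = 337)
-1010 + E = -1010 + 337 = -673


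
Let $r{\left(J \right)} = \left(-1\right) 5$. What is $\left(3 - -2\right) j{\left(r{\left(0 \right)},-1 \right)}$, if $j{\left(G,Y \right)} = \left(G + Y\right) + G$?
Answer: $-55$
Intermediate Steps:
$r{\left(J \right)} = -5$
$j{\left(G,Y \right)} = Y + 2 G$
$\left(3 - -2\right) j{\left(r{\left(0 \right)},-1 \right)} = \left(3 - -2\right) \left(-1 + 2 \left(-5\right)\right) = \left(3 + 2\right) \left(-1 - 10\right) = 5 \left(-11\right) = -55$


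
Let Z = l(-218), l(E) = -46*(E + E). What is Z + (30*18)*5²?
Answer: 33556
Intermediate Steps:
l(E) = -92*E
Z = 20056 (Z = -92*(-218) = 20056)
Z + (30*18)*5² = 20056 + (30*18)*5² = 20056 + 540*25 = 20056 + 13500 = 33556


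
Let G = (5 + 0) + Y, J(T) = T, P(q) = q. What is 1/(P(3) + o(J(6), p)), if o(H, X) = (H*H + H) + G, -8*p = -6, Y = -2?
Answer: 1/48 ≈ 0.020833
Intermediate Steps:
p = ¾ (p = -⅛*(-6) = ¾ ≈ 0.75000)
G = 3 (G = (5 + 0) - 2 = 5 - 2 = 3)
o(H, X) = 3 + H + H² (o(H, X) = (H*H + H) + 3 = (H² + H) + 3 = (H + H²) + 3 = 3 + H + H²)
1/(P(3) + o(J(6), p)) = 1/(3 + (3 + 6 + 6²)) = 1/(3 + (3 + 6 + 36)) = 1/(3 + 45) = 1/48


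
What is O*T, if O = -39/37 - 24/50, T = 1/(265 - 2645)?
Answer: 1419/2201500 ≈ 0.00064456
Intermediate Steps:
T = -1/2380 (T = 1/(-2380) = -1/2380 ≈ -0.00042017)
O = -1419/925 (O = -39*1/37 - 24*1/50 = -39/37 - 12/25 = -1419/925 ≈ -1.5341)
O*T = -1419/925*(-1/2380) = 1419/2201500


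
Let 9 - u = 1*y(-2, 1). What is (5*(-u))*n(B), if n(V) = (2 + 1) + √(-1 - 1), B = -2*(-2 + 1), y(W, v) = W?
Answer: -165 - 55*I*√2 ≈ -165.0 - 77.782*I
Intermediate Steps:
u = 11 (u = 9 - (-2) = 9 - 1*(-2) = 9 + 2 = 11)
B = 2 (B = -2*(-1) = 2)
n(V) = 3 + I*√2 (n(V) = 3 + √(-2) = 3 + I*√2)
(5*(-u))*n(B) = (5*(-1*11))*(3 + I*√2) = (5*(-11))*(3 + I*√2) = -55*(3 + I*√2) = -165 - 55*I*√2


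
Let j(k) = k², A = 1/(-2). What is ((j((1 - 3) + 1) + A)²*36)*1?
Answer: 9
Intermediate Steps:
A = -½ ≈ -0.50000
((j((1 - 3) + 1) + A)²*36)*1 = ((((1 - 3) + 1)² - ½)²*36)*1 = (((-2 + 1)² - ½)²*36)*1 = (((-1)² - ½)²*36)*1 = ((1 - ½)²*36)*1 = ((½)²*36)*1 = ((¼)*36)*1 = 9*1 = 9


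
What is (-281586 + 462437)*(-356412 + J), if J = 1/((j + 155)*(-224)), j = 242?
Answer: -5732073591052787/88928 ≈ -6.4457e+10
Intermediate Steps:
J = -1/88928 (J = 1/((242 + 155)*(-224)) = 1/(397*(-224)) = 1/(-88928) = -1/88928 ≈ -1.1245e-5)
(-281586 + 462437)*(-356412 + J) = (-281586 + 462437)*(-356412 - 1/88928) = 180851*(-31695006337/88928) = -5732073591052787/88928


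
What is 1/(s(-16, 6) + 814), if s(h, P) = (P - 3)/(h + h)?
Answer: 32/26045 ≈ 0.0012286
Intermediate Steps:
s(h, P) = (-3 + P)/(2*h) (s(h, P) = (-3 + P)/((2*h)) = (-3 + P)*(1/(2*h)) = (-3 + P)/(2*h))
1/(s(-16, 6) + 814) = 1/((1/2)*(-3 + 6)/(-16) + 814) = 1/((1/2)*(-1/16)*3 + 814) = 1/(-3/32 + 814) = 1/(26045/32) = 32/26045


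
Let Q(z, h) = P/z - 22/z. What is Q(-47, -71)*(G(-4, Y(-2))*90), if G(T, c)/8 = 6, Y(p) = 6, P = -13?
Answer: 151200/47 ≈ 3217.0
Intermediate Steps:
G(T, c) = 48 (G(T, c) = 8*6 = 48)
Q(z, h) = -35/z (Q(z, h) = -13/z - 22/z = -35/z)
Q(-47, -71)*(G(-4, Y(-2))*90) = (-35/(-47))*(48*90) = -35*(-1/47)*4320 = (35/47)*4320 = 151200/47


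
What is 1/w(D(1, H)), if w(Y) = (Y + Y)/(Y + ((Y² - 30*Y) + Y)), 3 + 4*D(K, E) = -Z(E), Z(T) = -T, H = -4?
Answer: -119/8 ≈ -14.875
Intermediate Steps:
D(K, E) = -¾ + E/4 (D(K, E) = -¾ + (-(-1)*E)/4 = -¾ + E/4)
w(Y) = 2*Y/(Y² - 28*Y) (w(Y) = (2*Y)/(Y + (Y² - 29*Y)) = (2*Y)/(Y² - 28*Y) = 2*Y/(Y² - 28*Y))
1/w(D(1, H)) = 1/(2/(-28 + (-¾ + (¼)*(-4)))) = 1/(2/(-28 + (-¾ - 1))) = 1/(2/(-28 - 7/4)) = 1/(2/(-119/4)) = 1/(2*(-4/119)) = 1/(-8/119) = -119/8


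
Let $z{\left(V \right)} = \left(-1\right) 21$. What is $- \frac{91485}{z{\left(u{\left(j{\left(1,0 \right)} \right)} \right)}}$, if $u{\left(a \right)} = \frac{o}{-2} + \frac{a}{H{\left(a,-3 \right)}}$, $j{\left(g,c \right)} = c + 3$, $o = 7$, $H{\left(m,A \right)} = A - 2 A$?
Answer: $\frac{30495}{7} \approx 4356.4$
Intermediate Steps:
$H{\left(m,A \right)} = - A$
$j{\left(g,c \right)} = 3 + c$
$u{\left(a \right)} = - \frac{7}{2} + \frac{a}{3}$ ($u{\left(a \right)} = \frac{7}{-2} + \frac{a}{\left(-1\right) \left(-3\right)} = 7 \left(- \frac{1}{2}\right) + \frac{a}{3} = - \frac{7}{2} + a \frac{1}{3} = - \frac{7}{2} + \frac{a}{3}$)
$z{\left(V \right)} = -21$
$- \frac{91485}{z{\left(u{\left(j{\left(1,0 \right)} \right)} \right)}} = - \frac{91485}{-21} = \left(-91485\right) \left(- \frac{1}{21}\right) = \frac{30495}{7}$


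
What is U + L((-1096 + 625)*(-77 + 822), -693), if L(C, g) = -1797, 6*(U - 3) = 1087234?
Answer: 538235/3 ≈ 1.7941e+5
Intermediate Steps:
U = 543626/3 (U = 3 + (1/6)*1087234 = 3 + 543617/3 = 543626/3 ≈ 1.8121e+5)
U + L((-1096 + 625)*(-77 + 822), -693) = 543626/3 - 1797 = 538235/3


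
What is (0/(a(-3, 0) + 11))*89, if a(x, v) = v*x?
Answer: 0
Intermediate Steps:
(0/(a(-3, 0) + 11))*89 = (0/(0*(-3) + 11))*89 = (0/(0 + 11))*89 = (0/11)*89 = (0*(1/11))*89 = 0*89 = 0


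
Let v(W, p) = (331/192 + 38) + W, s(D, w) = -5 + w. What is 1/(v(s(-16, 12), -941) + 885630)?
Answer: 192/170049931 ≈ 1.1291e-6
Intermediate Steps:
v(W, p) = 7627/192 + W (v(W, p) = (331*(1/192) + 38) + W = (331/192 + 38) + W = 7627/192 + W)
1/(v(s(-16, 12), -941) + 885630) = 1/((7627/192 + (-5 + 12)) + 885630) = 1/((7627/192 + 7) + 885630) = 1/(8971/192 + 885630) = 1/(170049931/192) = 192/170049931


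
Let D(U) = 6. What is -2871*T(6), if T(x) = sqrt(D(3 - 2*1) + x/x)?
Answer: -2871*sqrt(7) ≈ -7596.0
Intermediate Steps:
T(x) = sqrt(7) (T(x) = sqrt(6 + x/x) = sqrt(6 + 1) = sqrt(7))
-2871*T(6) = -2871*sqrt(7)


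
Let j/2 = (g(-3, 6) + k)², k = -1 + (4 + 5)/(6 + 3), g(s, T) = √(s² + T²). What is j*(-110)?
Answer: -9900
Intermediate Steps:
g(s, T) = √(T² + s²)
k = 0 (k = -1 + 9/9 = -1 + 9*(⅑) = -1 + 1 = 0)
j = 90 (j = 2*(√(6² + (-3)²) + 0)² = 2*(√(36 + 9) + 0)² = 2*(√45 + 0)² = 2*(3*√5 + 0)² = 2*(3*√5)² = 2*45 = 90)
j*(-110) = 90*(-110) = -9900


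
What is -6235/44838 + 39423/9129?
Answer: 33543709/8026002 ≈ 4.1794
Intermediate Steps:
-6235/44838 + 39423/9129 = -6235*1/44838 + 39423*(1/9129) = -6235/44838 + 773/179 = 33543709/8026002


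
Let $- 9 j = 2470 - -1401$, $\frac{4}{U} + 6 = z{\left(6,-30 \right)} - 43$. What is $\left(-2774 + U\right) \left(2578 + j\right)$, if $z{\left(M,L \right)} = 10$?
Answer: $- \frac{160878530}{27} \approx -5.9585 \cdot 10^{6}$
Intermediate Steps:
$U = - \frac{4}{39}$ ($U = \frac{4}{-6 + \left(10 - 43\right)} = \frac{4}{-6 - 33} = \frac{4}{-39} = 4 \left(- \frac{1}{39}\right) = - \frac{4}{39} \approx -0.10256$)
$j = - \frac{3871}{9}$ ($j = - \frac{2470 - -1401}{9} = - \frac{2470 + 1401}{9} = \left(- \frac{1}{9}\right) 3871 = - \frac{3871}{9} \approx -430.11$)
$\left(-2774 + U\right) \left(2578 + j\right) = \left(-2774 - \frac{4}{39}\right) \left(2578 - \frac{3871}{9}\right) = \left(- \frac{108190}{39}\right) \frac{19331}{9} = - \frac{160878530}{27}$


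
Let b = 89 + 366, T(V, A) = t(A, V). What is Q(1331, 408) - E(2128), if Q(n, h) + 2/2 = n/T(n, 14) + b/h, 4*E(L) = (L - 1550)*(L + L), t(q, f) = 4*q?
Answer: -878174471/1428 ≈ -6.1497e+5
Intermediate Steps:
T(V, A) = 4*A
b = 455
E(L) = L*(-1550 + L)/2 (E(L) = ((L - 1550)*(L + L))/4 = ((-1550 + L)*(2*L))/4 = (2*L*(-1550 + L))/4 = L*(-1550 + L)/2)
Q(n, h) = -1 + 455/h + n/56 (Q(n, h) = -1 + (n/((4*14)) + 455/h) = -1 + (n/56 + 455/h) = -1 + (455/h + n/56) = -1 + 455/h + n/56)
Q(1331, 408) - E(2128) = (-1 + 455/408 + (1/56)*1331) - 2128*(-1550 + 2128)/2 = (-1 + 455*(1/408) + 1331/56) - 2128*578/2 = (-1 + 455/408 + 1331/56) - 1*614992 = 34105/1428 - 614992 = -878174471/1428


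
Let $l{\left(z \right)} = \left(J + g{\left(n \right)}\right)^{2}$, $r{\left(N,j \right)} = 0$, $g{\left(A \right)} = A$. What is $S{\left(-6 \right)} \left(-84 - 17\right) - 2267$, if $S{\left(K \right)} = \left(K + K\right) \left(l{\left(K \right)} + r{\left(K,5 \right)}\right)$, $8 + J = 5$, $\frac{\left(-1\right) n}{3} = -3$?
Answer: $41365$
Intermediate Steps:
$n = 9$ ($n = \left(-3\right) \left(-3\right) = 9$)
$J = -3$ ($J = -8 + 5 = -3$)
$l{\left(z \right)} = 36$ ($l{\left(z \right)} = \left(-3 + 9\right)^{2} = 6^{2} = 36$)
$S{\left(K \right)} = 72 K$ ($S{\left(K \right)} = \left(K + K\right) \left(36 + 0\right) = 2 K 36 = 72 K$)
$S{\left(-6 \right)} \left(-84 - 17\right) - 2267 = 72 \left(-6\right) \left(-84 - 17\right) - 2267 = \left(-432\right) \left(-101\right) - 2267 = 43632 - 2267 = 41365$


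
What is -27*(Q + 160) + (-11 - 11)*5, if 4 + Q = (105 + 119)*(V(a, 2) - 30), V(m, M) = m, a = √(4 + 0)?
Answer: 165022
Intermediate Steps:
a = 2 (a = √4 = 2)
Q = -6276 (Q = -4 + (105 + 119)*(2 - 30) = -4 + 224*(-28) = -4 - 6272 = -6276)
-27*(Q + 160) + (-11 - 11)*5 = -27*(-6276 + 160) + (-11 - 11)*5 = -27*(-6116) - 22*5 = 165132 - 110 = 165022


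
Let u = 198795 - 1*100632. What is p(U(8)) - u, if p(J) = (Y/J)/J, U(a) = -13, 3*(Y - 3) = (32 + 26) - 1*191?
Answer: -49768765/507 ≈ -98163.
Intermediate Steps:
Y = -124/3 (Y = 3 + ((32 + 26) - 1*191)/3 = 3 + (58 - 191)/3 = 3 + (⅓)*(-133) = 3 - 133/3 = -124/3 ≈ -41.333)
u = 98163 (u = 198795 - 100632 = 98163)
p(J) = -124/(3*J²) (p(J) = (-124/(3*J))/J = -124/(3*J²))
p(U(8)) - u = -124/3/(-13)² - 1*98163 = -124/3*1/169 - 98163 = -124/507 - 98163 = -49768765/507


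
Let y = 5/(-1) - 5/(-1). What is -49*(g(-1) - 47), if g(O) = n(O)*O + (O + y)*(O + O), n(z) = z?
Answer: 2156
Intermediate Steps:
y = 0 (y = 5*(-1) - 5*(-1) = -5 + 5 = 0)
g(O) = 3*O² (g(O) = O*O + (O + 0)*(O + O) = O² + O*(2*O) = O² + 2*O² = 3*O²)
-49*(g(-1) - 47) = -49*(3*(-1)² - 47) = -49*(3*1 - 47) = -49*(3 - 47) = -49*(-44) = 2156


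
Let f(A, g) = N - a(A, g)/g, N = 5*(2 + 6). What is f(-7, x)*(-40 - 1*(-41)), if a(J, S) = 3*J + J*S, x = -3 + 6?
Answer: 54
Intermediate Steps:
x = 3
N = 40 (N = 5*8 = 40)
f(A, g) = 40 - A*(3 + g)/g
f(-7, x)*(-40 - 1*(-41)) = (40 - 1*(-7) - 3*(-7)/3)*(-40 - 1*(-41)) = (40 + 7 - 3*(-7)*1/3)*(-40 + 41) = (40 + 7 + 7)*1 = 54*1 = 54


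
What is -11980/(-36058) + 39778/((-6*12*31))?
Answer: -351893941/20120364 ≈ -17.489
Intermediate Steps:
-11980/(-36058) + 39778/((-6*12*31)) = -11980*(-1/36058) + 39778/((-72*31)) = 5990/18029 + 39778/(-2232) = 5990/18029 + 39778*(-1/2232) = 5990/18029 - 19889/1116 = -351893941/20120364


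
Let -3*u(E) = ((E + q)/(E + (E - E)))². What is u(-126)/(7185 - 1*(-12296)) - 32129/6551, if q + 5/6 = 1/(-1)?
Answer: -1073185658137031/218818326112848 ≈ -4.9045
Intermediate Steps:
q = -11/6 (q = -⅚ + 1/(-1) = -⅚ - 1 = -11/6 ≈ -1.8333)
u(E) = -(-11/6 + E)²/(3*E²) (u(E) = -(E - 11/6)²/(E + (E - E))²/3 = -(-11/6 + E)²/(E + 0)²/3 = -(-11/6 + E)²/E²/3 = -(-11/6 + E)²/(3*E²))
u(-126)/(7185 - 1*(-12296)) - 32129/6551 = (-1/108*(-11 + 6*(-126))²/(-126)²)/(7185 - 1*(-12296)) - 32129/6551 = (-1/108*1/15876*(-11 - 756)²)/(7185 + 12296) - 32129*1/6551 = -1/108*1/15876*(-767)²/19481 - 32129/6551 = -1/108*1/15876*588289*(1/19481) - 32129/6551 = -588289/1714608*1/19481 - 32129/6551 = -588289/33402278448 - 32129/6551 = -1073185658137031/218818326112848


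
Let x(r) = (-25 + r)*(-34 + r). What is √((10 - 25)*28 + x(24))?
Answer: I*√410 ≈ 20.248*I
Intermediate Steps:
x(r) = (-34 + r)*(-25 + r)
√((10 - 25)*28 + x(24)) = √((10 - 25)*28 + (850 + 24² - 59*24)) = √(-15*28 + (850 + 576 - 1416)) = √(-420 + 10) = √(-410) = I*√410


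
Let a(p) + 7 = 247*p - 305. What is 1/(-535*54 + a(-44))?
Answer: -1/40070 ≈ -2.4956e-5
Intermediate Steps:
a(p) = -312 + 247*p (a(p) = -7 + (247*p - 305) = -7 + (-305 + 247*p) = -312 + 247*p)
1/(-535*54 + a(-44)) = 1/(-535*54 + (-312 + 247*(-44))) = 1/(-28890 + (-312 - 10868)) = 1/(-28890 - 11180) = 1/(-40070) = -1/40070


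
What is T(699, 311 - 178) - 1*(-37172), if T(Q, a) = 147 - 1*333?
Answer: 36986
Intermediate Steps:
T(Q, a) = -186 (T(Q, a) = 147 - 333 = -186)
T(699, 311 - 178) - 1*(-37172) = -186 - 1*(-37172) = -186 + 37172 = 36986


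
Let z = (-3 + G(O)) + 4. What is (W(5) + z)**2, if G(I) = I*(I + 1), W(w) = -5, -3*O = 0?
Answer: 16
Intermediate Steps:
O = 0 (O = -1/3*0 = 0)
G(I) = I*(1 + I)
z = 1 (z = (-3 + 0*(1 + 0)) + 4 = (-3 + 0*1) + 4 = (-3 + 0) + 4 = -3 + 4 = 1)
(W(5) + z)**2 = (-5 + 1)**2 = (-4)**2 = 16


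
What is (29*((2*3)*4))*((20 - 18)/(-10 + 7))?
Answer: -464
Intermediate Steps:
(29*((2*3)*4))*((20 - 18)/(-10 + 7)) = (29*(6*4))*(2/(-3)) = (29*24)*(2*(-⅓)) = 696*(-⅔) = -464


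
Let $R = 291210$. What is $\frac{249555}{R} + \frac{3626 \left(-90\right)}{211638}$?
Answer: $- \frac{67012937}{97827146} \approx -0.68501$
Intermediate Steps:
$\frac{249555}{R} + \frac{3626 \left(-90\right)}{211638} = \frac{249555}{291210} + \frac{3626 \left(-90\right)}{211638} = 249555 \cdot \frac{1}{291210} - \frac{7770}{5039} = \frac{16637}{19414} - \frac{7770}{5039} = - \frac{67012937}{97827146}$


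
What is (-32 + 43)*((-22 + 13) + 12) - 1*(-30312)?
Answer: 30345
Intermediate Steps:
(-32 + 43)*((-22 + 13) + 12) - 1*(-30312) = 11*(-9 + 12) + 30312 = 11*3 + 30312 = 33 + 30312 = 30345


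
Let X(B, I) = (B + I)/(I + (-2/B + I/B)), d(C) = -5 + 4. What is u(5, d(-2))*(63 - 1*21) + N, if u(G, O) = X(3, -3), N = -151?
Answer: -151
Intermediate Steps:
d(C) = -1
X(B, I) = (B + I)/(I - 2/B + I/B)
u(G, O) = 0 (u(G, O) = 3*(3 - 3)/(-2 - 3 + 3*(-3)) = 3*0/(-2 - 3 - 9) = 3*0/(-14) = 3*(-1/14)*0 = 0)
u(5, d(-2))*(63 - 1*21) + N = 0*(63 - 1*21) - 151 = 0*(63 - 21) - 151 = 0*42 - 151 = 0 - 151 = -151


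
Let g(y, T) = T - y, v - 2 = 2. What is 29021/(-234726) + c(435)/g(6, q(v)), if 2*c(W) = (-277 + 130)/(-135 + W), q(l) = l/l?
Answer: -8759713/117363000 ≈ -0.074638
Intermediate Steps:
v = 4 (v = 2 + 2 = 4)
q(l) = 1
c(W) = -147/(2*(-135 + W)) (c(W) = ((-277 + 130)/(-135 + W))/2 = (-147/(-135 + W))/2 = -147/(2*(-135 + W)))
29021/(-234726) + c(435)/g(6, q(v)) = 29021/(-234726) + (-147/(-270 + 2*435))/(1 - 1*6) = 29021*(-1/234726) + (-147/(-270 + 870))/(1 - 6) = -29021/234726 - 147/600/(-5) = -29021/234726 - 147*1/600*(-⅕) = -29021/234726 - 49/200*(-⅕) = -29021/234726 + 49/1000 = -8759713/117363000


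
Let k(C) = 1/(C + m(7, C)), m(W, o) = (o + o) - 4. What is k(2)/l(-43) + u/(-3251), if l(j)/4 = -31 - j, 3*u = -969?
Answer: 34259/312096 ≈ 0.10977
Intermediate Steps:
m(W, o) = -4 + 2*o (m(W, o) = 2*o - 4 = -4 + 2*o)
u = -323 (u = (1/3)*(-969) = -323)
k(C) = 1/(-4 + 3*C) (k(C) = 1/(C + (-4 + 2*C)) = 1/(-4 + 3*C))
l(j) = -124 - 4*j (l(j) = 4*(-31 - j) = -124 - 4*j)
k(2)/l(-43) + u/(-3251) = 1/((-4 + 3*2)*(-124 - 4*(-43))) - 323/(-3251) = 1/((-4 + 6)*(-124 + 172)) - 323*(-1/3251) = 1/(2*48) + 323/3251 = (1/2)*(1/48) + 323/3251 = 1/96 + 323/3251 = 34259/312096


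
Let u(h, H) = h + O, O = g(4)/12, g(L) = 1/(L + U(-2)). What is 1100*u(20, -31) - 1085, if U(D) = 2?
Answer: 376745/18 ≈ 20930.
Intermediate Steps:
g(L) = 1/(2 + L) (g(L) = 1/(L + 2) = 1/(2 + L))
O = 1/72 (O = 1/((2 + 4)*12) = (1/12)/6 = (⅙)*(1/12) = 1/72 ≈ 0.013889)
u(h, H) = 1/72 + h (u(h, H) = h + 1/72 = 1/72 + h)
1100*u(20, -31) - 1085 = 1100*(1/72 + 20) - 1085 = 1100*(1441/72) - 1085 = 396275/18 - 1085 = 376745/18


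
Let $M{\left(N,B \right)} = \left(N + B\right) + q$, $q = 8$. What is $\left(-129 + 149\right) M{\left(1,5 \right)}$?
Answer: $280$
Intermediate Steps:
$M{\left(N,B \right)} = 8 + B + N$ ($M{\left(N,B \right)} = \left(N + B\right) + 8 = \left(B + N\right) + 8 = 8 + B + N$)
$\left(-129 + 149\right) M{\left(1,5 \right)} = \left(-129 + 149\right) \left(8 + 5 + 1\right) = 20 \cdot 14 = 280$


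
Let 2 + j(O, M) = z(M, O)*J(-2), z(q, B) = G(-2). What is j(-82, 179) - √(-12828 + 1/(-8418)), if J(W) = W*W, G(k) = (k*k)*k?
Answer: -34 - I*√909027031890/8418 ≈ -34.0 - 113.26*I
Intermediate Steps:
G(k) = k³ (G(k) = k²*k = k³)
z(q, B) = -8 (z(q, B) = (-2)³ = -8)
J(W) = W²
j(O, M) = -34 (j(O, M) = -2 - 8*(-2)² = -2 - 8*4 = -2 - 32 = -34)
j(-82, 179) - √(-12828 + 1/(-8418)) = -34 - √(-12828 + 1/(-8418)) = -34 - √(-12828 - 1/8418) = -34 - √(-107986105/8418) = -34 - I*√909027031890/8418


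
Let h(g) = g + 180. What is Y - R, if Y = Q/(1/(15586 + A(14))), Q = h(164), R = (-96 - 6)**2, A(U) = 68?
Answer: 5374572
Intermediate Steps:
h(g) = 180 + g
R = 10404 (R = (-102)**2 = 10404)
Q = 344 (Q = 180 + 164 = 344)
Y = 5384976 (Y = 344/(1/(15586 + 68)) = 344/(1/15654) = 344*15654 = 5384976)
Y - R = 5384976 - 1*10404 = 5384976 - 10404 = 5374572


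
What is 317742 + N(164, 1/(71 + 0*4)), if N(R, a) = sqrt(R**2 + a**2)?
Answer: 317742 + sqrt(135582737)/71 ≈ 3.1791e+5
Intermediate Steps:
317742 + N(164, 1/(71 + 0*4)) = 317742 + sqrt(164**2 + (1/(71 + 0*4))**2) = 317742 + sqrt(26896 + (1/(71 + 0))**2) = 317742 + sqrt(26896 + (1/71)**2) = 317742 + sqrt(26896 + 1/5041) = 317742 + sqrt(135582737/5041) = 317742 + sqrt(135582737)/71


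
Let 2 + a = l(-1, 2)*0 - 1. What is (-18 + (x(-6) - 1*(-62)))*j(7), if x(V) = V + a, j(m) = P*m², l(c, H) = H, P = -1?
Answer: -1715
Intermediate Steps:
j(m) = -m²
a = -3 (a = -2 + (2*0 - 1) = -2 + (0 - 1) = -2 - 1 = -3)
x(V) = -3 + V (x(V) = V - 3 = -3 + V)
(-18 + (x(-6) - 1*(-62)))*j(7) = (-18 + ((-3 - 6) - 1*(-62)))*(-1*7²) = (-18 + (-9 + 62))*(-1*49) = (-18 + 53)*(-49) = 35*(-49) = -1715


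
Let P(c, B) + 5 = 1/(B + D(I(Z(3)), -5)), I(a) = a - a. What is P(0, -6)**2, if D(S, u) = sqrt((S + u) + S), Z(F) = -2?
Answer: 2*(155*sqrt(5) + 418*I)/(12*sqrt(5) + 31*I) ≈ 26.482 + 0.56135*I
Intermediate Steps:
I(a) = 0
D(S, u) = sqrt(u + 2*S)
P(c, B) = -5 + 1/(B + I*sqrt(5)) (P(c, B) = -5 + 1/(B + sqrt(-5 + 2*0)) = -5 + 1/(B + sqrt(-5 + 0)) = -5 + 1/(B + sqrt(-5)) = -5 + 1/(B + I*sqrt(5)))
P(0, -6)**2 = ((1 - 5*(-6) - 5*I*sqrt(5))/(-6 + I*sqrt(5)))**2 = ((1 + 30 - 5*I*sqrt(5))/(-6 + I*sqrt(5)))**2 = ((31 - 5*I*sqrt(5))/(-6 + I*sqrt(5)))**2 = (31 - 5*I*sqrt(5))**2/(-6 + I*sqrt(5))**2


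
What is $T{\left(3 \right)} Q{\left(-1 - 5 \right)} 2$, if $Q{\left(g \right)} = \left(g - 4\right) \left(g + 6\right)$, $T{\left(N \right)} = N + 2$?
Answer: $0$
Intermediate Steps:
$T{\left(N \right)} = 2 + N$
$Q{\left(g \right)} = \left(-4 + g\right) \left(6 + g\right)$
$T{\left(3 \right)} Q{\left(-1 - 5 \right)} 2 = \left(2 + 3\right) \left(-24 + \left(-1 - 5\right)^{2} + 2 \left(-1 - 5\right)\right) 2 = 5 \left(-24 + \left(-6\right)^{2} + 2 \left(-6\right)\right) 2 = 5 \left(-24 + 36 - 12\right) 2 = 5 \cdot 0 \cdot 2 = 0 \cdot 2 = 0$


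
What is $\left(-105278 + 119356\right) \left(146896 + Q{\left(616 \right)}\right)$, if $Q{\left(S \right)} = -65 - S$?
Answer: $2058414770$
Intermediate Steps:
$\left(-105278 + 119356\right) \left(146896 + Q{\left(616 \right)}\right) = \left(-105278 + 119356\right) \left(146896 - 681\right) = 14078 \left(146896 - 681\right) = 14078 \cdot 146215 = 2058414770$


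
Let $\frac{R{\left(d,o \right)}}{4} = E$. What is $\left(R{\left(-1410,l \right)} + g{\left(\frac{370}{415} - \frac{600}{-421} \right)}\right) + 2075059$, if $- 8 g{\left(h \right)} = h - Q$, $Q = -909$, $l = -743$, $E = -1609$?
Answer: $\frac{578239303771}{279544} \approx 2.0685 \cdot 10^{6}$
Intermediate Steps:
$R{\left(d,o \right)} = -6436$ ($R{\left(d,o \right)} = 4 \left(-1609\right) = -6436$)
$g{\left(h \right)} = - \frac{909}{8} - \frac{h}{8}$ ($g{\left(h \right)} = - \frac{h - -909}{8} = - \frac{h + 909}{8} = - \frac{909 + h}{8} = - \frac{909}{8} - \frac{h}{8}$)
$\left(R{\left(-1410,l \right)} + g{\left(\frac{370}{415} - \frac{600}{-421} \right)}\right) + 2075059 = \left(-6436 - \left(\frac{909}{8} + \frac{\frac{370}{415} - \frac{600}{-421}}{8}\right)\right) + 2075059 = \left(-6436 - \left(\frac{909}{8} + \frac{370 \cdot \frac{1}{415} - - \frac{600}{421}}{8}\right)\right) + 2075059 = \left(-6436 - \left(\frac{909}{8} + \frac{\frac{74}{83} + \frac{600}{421}}{8}\right)\right) + 2075059 = \left(-6436 - \frac{31844141}{279544}\right) + 2075059 = - \frac{1830989325}{279544} + 2075059 = \frac{578239303771}{279544}$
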